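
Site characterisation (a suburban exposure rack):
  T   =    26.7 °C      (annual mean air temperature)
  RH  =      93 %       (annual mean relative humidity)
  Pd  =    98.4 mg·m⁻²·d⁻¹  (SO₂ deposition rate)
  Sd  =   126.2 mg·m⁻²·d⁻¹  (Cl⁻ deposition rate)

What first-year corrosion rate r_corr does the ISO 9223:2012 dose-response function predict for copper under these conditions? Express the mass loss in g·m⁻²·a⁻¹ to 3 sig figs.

copper: f(T) = -0.080·(T−10) [T>10 °C] = -1.3360
  Pd branch = 0.0053·Pd^0.26·e^(0.059·RH+f) = 1.11 μm/a
  Sd branch = 0.01025·Sd^0.27·e^(0.036·RH+0.049·T) = 3.983 μm/a
  r_corr = 1.11 + 3.983 = 5.093 μm/a
Convert to mass loss: 5.093 μm/a × 8.96 g/cm³ = 45.63 g·m⁻²·a⁻¹

r_corr = 45.6 g·m⁻²·a⁻¹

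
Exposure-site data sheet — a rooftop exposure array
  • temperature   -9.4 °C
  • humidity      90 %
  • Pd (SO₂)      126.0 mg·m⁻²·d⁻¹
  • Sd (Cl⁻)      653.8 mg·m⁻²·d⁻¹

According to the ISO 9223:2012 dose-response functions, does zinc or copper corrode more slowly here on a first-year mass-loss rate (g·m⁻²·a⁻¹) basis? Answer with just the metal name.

zinc: T≤10 °C ⇒ hinge +0.038·(-9.4−10) = -0.7372
  SO₂ term: 0.0129·126.0^0.44·exp(0.046·90-0.7372) = 3.255
  Cl⁻ term: 0.0175·653.8^0.57·exp(0.008·90+0.085·-9.4) = 0.6509
  sum: 3.255 + 0.6509 → r_corr = 3.906 μm/a
  mass loss = 3.906 μm/a × 7.14 g/cm³ = 27.89 g·m⁻²·a⁻¹
copper: T≤10 °C ⇒ hinge +0.126·(-9.4−10) = -2.4444
  Pd branch = 0.0053·Pd^0.26·e^(0.059·RH+f) = 0.3273 μm/a
  Sd branch = 0.01025·Sd^0.27·e^(0.036·RH+0.049·T) = 0.9505 μm/a
  r_corr = 0.3273 + 0.9505 = 1.278 μm/a
  mass loss = 1.278 μm/a × 8.96 g/cm³ = 11.45 g·m⁻²·a⁻¹
Ordering by g·m⁻²·a⁻¹: zinc (27.9) > copper (11.4)

copper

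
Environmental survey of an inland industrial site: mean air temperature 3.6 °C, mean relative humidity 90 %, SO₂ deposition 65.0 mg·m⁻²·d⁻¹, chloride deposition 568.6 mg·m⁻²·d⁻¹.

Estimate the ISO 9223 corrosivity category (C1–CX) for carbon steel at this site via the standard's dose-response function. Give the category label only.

carbon steel: T≤10 °C ⇒ hinge +0.150·(3.6−10) = -0.9600
  Pd branch = 1.77·Pd^0.52·e^(0.02·RH+f) = 35.93 μm/a
  Sd branch = 0.102·Sd^0.62·e^(0.033·RH+0.04·T) = 117.2 μm/a
  sum: 35.93 + 117.2 → r_corr = 153.1 μm/a
Category bounds: 80…200 μm/a bracket r_corr ⇒ C5

C5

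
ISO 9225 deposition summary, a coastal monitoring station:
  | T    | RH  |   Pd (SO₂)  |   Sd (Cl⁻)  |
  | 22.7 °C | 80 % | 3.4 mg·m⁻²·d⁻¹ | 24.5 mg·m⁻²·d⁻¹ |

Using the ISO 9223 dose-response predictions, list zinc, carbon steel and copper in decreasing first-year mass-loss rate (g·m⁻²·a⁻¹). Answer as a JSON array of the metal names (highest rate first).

["carbon steel", "copper", "zinc"]

zinc: f(T) = -0.071·(T−10) [T>10 °C] = -0.9017
  Pd branch = 0.0129·Pd^0.44·e^(0.046·RH+f) = 0.3557 μm/a
  Cl⁻ term: 0.0175·24.5^0.57·exp(0.008·80+0.085·22.7) = 1.415
  sum: 0.3557 + 1.415 → r_corr = 1.771 μm/a
  mass loss = 1.771 μm/a × 7.14 g/cm³ = 12.64 g·m⁻²·a⁻¹
carbon steel: f(T) = -0.054·(T−10) [T>10 °C] = -0.6858
  Pd branch = 1.77·Pd^0.52·e^(0.02·RH+f) = 8.344 μm/a
  Cl⁻ term: 0.102·24.5^0.62·exp(0.033·80+0.04·22.7) = 25.75
  r_corr = 8.344 + 25.75 = 34.09 μm/a
  mass loss = 34.09 μm/a × 7.85 g/cm³ = 267.6 g·m⁻²·a⁻¹
copper: temperature factor f = -0.080·(12.7) = -1.0160
  Pd branch = 0.0053·Pd^0.26·e^(0.059·RH+f) = 0.2959 μm/a
  Cl⁻ term: 0.01025·24.5^0.27·exp(0.036·80+0.049·22.7) = 1.317
  r_corr = 0.2959 + 1.317 = 1.613 μm/a
  mass loss = 1.613 μm/a × 8.96 g/cm³ = 14.45 g·m⁻²·a⁻¹
Ordering by g·m⁻²·a⁻¹: carbon steel (268) > copper (14.5) > zinc (12.6)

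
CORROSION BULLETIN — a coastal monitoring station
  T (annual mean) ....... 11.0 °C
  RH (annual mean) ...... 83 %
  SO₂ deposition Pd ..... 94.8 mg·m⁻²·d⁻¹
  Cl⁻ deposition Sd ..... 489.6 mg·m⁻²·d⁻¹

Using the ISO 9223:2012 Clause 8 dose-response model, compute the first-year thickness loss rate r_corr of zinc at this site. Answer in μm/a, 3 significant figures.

r_corr = 7.01 μm/a

zinc: T>10 °C ⇒ hinge -0.071·(11.0−10) = -0.0710
  SO₂ term: 0.0129·94.8^0.44·exp(0.046·83-0.0710) = 4.052
  Sd branch = 0.0175·Sd^0.57·e^(0.008·RH+0.085·T) = 2.956 μm/a
  sum: 4.052 + 2.956 → r_corr = 7.008 μm/a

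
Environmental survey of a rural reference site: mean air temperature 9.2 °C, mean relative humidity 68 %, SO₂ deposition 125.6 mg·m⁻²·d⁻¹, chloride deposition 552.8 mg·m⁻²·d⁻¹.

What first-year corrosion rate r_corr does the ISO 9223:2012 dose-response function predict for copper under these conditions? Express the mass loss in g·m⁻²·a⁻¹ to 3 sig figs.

r_corr = 17.5 g·m⁻²·a⁻¹

copper: T≤10 °C ⇒ hinge +0.126·(9.2−10) = -0.1008
  Pd branch = 0.0053·Pd^0.26·e^(0.059·RH+f) = 0.9303 μm/a
  Cl⁻ term: 0.01025·552.8^0.27·exp(0.036·68+0.049·9.2) = 1.024
  r_corr = 0.9303 + 1.024 = 1.954 μm/a
Convert to mass loss: 1.954 μm/a × 8.96 g/cm³ = 17.51 g·m⁻²·a⁻¹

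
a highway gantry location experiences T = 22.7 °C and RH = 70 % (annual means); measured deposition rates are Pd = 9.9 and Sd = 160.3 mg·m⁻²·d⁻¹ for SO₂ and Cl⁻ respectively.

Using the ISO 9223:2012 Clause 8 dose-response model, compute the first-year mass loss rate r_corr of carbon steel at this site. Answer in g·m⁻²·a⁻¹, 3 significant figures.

r_corr = 559 g·m⁻²·a⁻¹

carbon steel: T>10 °C ⇒ hinge -0.054·(22.7−10) = -0.6858
  Pd branch = 1.77·Pd^0.52·e^(0.02·RH+f) = 11.91 μm/a
  Cl⁻ term: 0.102·160.3^0.62·exp(0.033·70+0.04·22.7) = 59.32
  sum: 11.91 + 59.32 → r_corr = 71.23 μm/a
Convert to mass loss: 71.23 μm/a × 7.85 g/cm³ = 559.2 g·m⁻²·a⁻¹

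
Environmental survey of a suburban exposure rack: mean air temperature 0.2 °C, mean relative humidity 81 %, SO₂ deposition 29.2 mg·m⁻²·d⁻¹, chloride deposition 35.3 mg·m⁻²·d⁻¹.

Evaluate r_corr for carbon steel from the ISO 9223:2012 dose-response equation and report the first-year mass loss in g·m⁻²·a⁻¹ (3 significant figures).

carbon steel: temperature factor f = +0.150·(-9.8) = -1.4700
  sulphur-dioxide contribution → 11.89 μm/a
  chloride contribution → 13.57 μm/a
  total first-year rate 25.46 μm/a
Convert to mass loss: 25.46 μm/a × 7.85 g/cm³ = 199.8 g·m⁻²·a⁻¹

r_corr = 200 g·m⁻²·a⁻¹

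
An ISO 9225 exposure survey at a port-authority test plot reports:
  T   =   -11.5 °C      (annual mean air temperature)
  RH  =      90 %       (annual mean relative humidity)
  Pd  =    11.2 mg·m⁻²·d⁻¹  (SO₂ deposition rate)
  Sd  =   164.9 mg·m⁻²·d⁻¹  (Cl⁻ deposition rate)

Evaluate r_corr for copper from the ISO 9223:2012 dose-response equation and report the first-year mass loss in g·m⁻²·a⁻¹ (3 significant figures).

copper: T≤10 °C ⇒ hinge +0.126·(-11.5−10) = -2.7090
  SO₂ term: 0.0053·11.2^0.26·exp(0.059·90-2.7090) = 0.1339
  Cl⁻ term: 0.01025·164.9^0.27·exp(0.036·90+0.049·-11.5) = 0.5912
  sum: 0.1339 + 0.5912 → r_corr = 0.7251 μm/a
Convert to mass loss: 0.7251 μm/a × 8.96 g/cm³ = 6.497 g·m⁻²·a⁻¹

r_corr = 6.50 g·m⁻²·a⁻¹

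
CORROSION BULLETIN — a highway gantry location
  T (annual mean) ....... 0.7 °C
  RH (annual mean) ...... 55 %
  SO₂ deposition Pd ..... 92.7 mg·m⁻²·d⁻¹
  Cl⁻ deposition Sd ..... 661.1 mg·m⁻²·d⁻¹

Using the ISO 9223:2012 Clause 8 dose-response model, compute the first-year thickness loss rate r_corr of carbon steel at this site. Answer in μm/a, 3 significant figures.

r_corr = 50.0 μm/a

carbon steel: f(T) = +0.150·(T−10) [T≤10 °C] = -1.3950
  SO₂ term: 1.77·92.7^0.52·exp(0.02·55-1.3950) = 13.89
  Sd branch = 0.102·Sd^0.62·e^(0.033·RH+0.04·T) = 36.11 μm/a
  r_corr = 13.89 + 36.11 = 50 μm/a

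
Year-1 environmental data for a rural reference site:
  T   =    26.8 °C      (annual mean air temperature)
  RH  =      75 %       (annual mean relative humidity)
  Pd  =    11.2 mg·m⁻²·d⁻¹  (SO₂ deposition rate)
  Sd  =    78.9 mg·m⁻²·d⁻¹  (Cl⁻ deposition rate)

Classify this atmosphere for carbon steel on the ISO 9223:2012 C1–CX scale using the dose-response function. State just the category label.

carbon steel: temperature factor f = -0.054·(16.8) = -0.9072
  sulphur-dioxide contribution → 11.25 μm/a
  chloride contribution → 53.12 μm/a
  ⇒ r_corr(carbon steel) = 64.36 μm/a
64.4 μm/a falls in (50, 80] for carbon steel → category C4

C4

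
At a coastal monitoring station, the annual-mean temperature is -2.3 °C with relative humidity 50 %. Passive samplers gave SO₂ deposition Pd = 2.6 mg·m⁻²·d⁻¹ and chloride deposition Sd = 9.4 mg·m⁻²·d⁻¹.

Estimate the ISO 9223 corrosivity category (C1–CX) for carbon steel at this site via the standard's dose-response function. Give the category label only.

C2

carbon steel: f(T) = +0.150·(T−10) [T≤10 °C] = -1.8450
  SO₂ term: 1.77·2.6^0.52·exp(0.02·50-1.8450) = 1.25
  Sd branch = 0.102·Sd^0.62·e^(0.033·RH+0.04·T) = 1.943 μm/a
  r_corr = 1.25 + 1.943 = 3.193 μm/a
Category bounds: 1.3…25 μm/a bracket r_corr ⇒ C2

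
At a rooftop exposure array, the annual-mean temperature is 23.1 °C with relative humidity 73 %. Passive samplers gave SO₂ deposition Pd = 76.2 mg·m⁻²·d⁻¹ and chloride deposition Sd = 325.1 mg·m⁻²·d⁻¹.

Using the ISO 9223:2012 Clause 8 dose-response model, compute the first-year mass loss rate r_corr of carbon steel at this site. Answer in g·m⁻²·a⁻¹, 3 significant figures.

carbon steel: f(T) = -0.054·(T−10) [T>10 °C] = -0.7074
  Pd branch = 1.77·Pd^0.52·e^(0.02·RH+f) = 35.76 μm/a
  Sd branch = 0.102·Sd^0.62·e^(0.033·RH+0.04·T) = 103.2 μm/a
  sum: 35.76 + 103.2 → r_corr = 138.9 μm/a
Convert to mass loss: 138.9 μm/a × 7.85 g/cm³ = 1091 g·m⁻²·a⁻¹

r_corr = 1.09e+03 g·m⁻²·a⁻¹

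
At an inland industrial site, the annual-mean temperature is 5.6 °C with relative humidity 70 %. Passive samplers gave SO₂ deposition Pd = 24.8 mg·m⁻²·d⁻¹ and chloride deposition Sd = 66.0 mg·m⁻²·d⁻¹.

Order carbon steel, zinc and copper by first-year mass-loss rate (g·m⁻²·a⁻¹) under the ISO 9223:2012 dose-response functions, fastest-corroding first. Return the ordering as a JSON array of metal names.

carbon steel: f(T) = +0.150·(T−10) [T≤10 °C] = -0.6600
  SO₂ term: 1.77·24.8^0.52·exp(0.02·70-0.6600) = 19.7
  Sd branch = 0.102·Sd^0.62·e^(0.033·RH+0.04·T) = 17.27 μm/a
  r_corr = 19.7 + 17.27 = 36.97 μm/a
  mass loss = 36.97 μm/a × 7.85 g/cm³ = 290.2 g·m⁻²·a⁻¹
zinc: temperature factor f = +0.038·(-4.4) = -0.1672
  SO₂ term: 0.0129·24.8^0.44·exp(0.046·70-0.1672) = 1.122
  Sd branch = 0.0175·Sd^0.57·e^(0.008·RH+0.085·T) = 0.5372 μm/a
  r_corr = 1.122 + 0.5372 = 1.659 μm/a
  mass loss = 1.659 μm/a × 7.14 g/cm³ = 11.85 g·m⁻²·a⁻¹
copper: temperature factor f = +0.126·(-4.4) = -0.5544
  Pd branch = 0.0053·Pd^0.26·e^(0.059·RH+f) = 0.4362 μm/a
  Cl⁻ term: 0.01025·66.0^0.27·exp(0.036·70+0.049·5.6) = 0.5195
  sum: 0.4362 + 0.5195 → r_corr = 0.9557 μm/a
  mass loss = 0.9557 μm/a × 8.96 g/cm³ = 8.563 g·m⁻²·a⁻¹
Ordering by g·m⁻²·a⁻¹: carbon steel (290) > zinc (11.8) > copper (8.56)

["carbon steel", "zinc", "copper"]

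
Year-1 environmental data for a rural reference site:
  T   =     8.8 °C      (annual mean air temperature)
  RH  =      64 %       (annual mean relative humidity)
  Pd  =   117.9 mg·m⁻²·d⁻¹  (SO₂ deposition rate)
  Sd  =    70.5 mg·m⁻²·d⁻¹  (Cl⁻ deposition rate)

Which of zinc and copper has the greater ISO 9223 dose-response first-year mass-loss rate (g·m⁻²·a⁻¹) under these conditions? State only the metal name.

zinc

zinc: f(T) = +0.038·(T−10) [T≤10 °C] = -0.0456
  SO₂ term: 0.0129·117.9^0.44·exp(0.046·64-0.0456) = 1.909
  Sd branch = 0.0175·Sd^0.57·e^(0.008·RH+0.085·T) = 0.6978 μm/a
  sum: 1.909 + 0.6978 → r_corr = 2.607 μm/a
  mass loss = 2.607 μm/a × 7.14 g/cm³ = 18.61 g·m⁻²·a⁻¹
copper: f(T) = +0.126·(T−10) [T≤10 °C] = -0.1512
  Pd branch = 0.0053·Pd^0.26·e^(0.059·RH+f) = 0.6872 μm/a
  Sd branch = 0.01025·Sd^0.27·e^(0.036·RH+0.049·T) = 0.4984 μm/a
  r_corr = 0.6872 + 0.4984 = 1.186 μm/a
  mass loss = 1.186 μm/a × 8.96 g/cm³ = 10.62 g·m⁻²·a⁻¹
Ordering by g·m⁻²·a⁻¹: zinc (18.6) > copper (10.6)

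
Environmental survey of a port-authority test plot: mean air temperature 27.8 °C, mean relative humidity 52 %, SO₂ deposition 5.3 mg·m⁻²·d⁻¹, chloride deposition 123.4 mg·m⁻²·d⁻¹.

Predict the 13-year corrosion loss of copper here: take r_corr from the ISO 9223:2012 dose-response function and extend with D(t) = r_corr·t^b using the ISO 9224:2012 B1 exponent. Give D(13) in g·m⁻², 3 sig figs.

D(13) = 49.4 g·m⁻²

copper: f(T) = -0.080·(T−10) [T>10 °C] = -1.4240
  Pd branch = 0.0053·Pd^0.26·e^(0.059·RH+f) = 0.04232 μm/a
  Cl⁻ term: 0.01025·123.4^0.27·exp(0.036·52+0.049·27.8) = 0.9549
  r_corr = 0.04232 + 0.9549 = 0.9973 μm/a
ISO 9224: D(t) = r_corr · t^b with b = 0.667 (copper, B1)
  D(13) = 0.9973 × 13^0.667 = 0.9973 × 5.534 = 5.518 μm
  Mass loss = 5.518 μm × 8.96 g/cm³ = 49.44 g·m⁻²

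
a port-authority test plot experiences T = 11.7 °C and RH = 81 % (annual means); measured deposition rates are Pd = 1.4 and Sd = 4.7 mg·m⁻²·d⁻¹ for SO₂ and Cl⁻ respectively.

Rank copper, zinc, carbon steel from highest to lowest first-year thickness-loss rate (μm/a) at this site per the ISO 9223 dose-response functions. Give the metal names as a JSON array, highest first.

["carbon steel", "copper", "zinc"]

copper: temperature factor f = -0.080·(1.7) = -0.1360
  Pd branch = 0.0053·Pd^0.26·e^(0.059·RH+f) = 0.6008 μm/a
  Cl⁻ term: 0.01025·4.7^0.27·exp(0.036·81+0.049·11.7) = 0.51
  r_corr = 0.6008 + 0.51 = 1.111 μm/a
zinc: f(T) = -0.071·(T−10) [T>10 °C] = -0.1207
  SO₂ term: 0.0129·1.4^0.44·exp(0.046·81-0.1207) = 0.5504
  Sd branch = 0.0175·Sd^0.57·e^(0.008·RH+0.085·T) = 0.2185 μm/a
  r_corr = 0.5504 + 0.2185 = 0.7689 μm/a
carbon steel: T>10 °C ⇒ hinge -0.054·(11.7−10) = -0.0918
  Pd branch = 1.77·Pd^0.52·e^(0.02·RH+f) = 9.72 μm/a
  Cl⁻ term: 0.102·4.7^0.62·exp(0.033·81+0.04·11.7) = 6.158
  sum: 9.72 + 6.158 → r_corr = 15.88 μm/a
Ordering by μm/a: carbon steel (15.9) > copper (1.11) > zinc (0.769)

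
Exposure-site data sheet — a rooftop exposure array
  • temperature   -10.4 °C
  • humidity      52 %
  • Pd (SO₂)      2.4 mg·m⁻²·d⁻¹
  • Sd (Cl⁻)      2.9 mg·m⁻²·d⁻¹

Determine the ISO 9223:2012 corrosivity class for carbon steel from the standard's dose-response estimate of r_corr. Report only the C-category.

C1

carbon steel: temperature factor f = +0.150·(-20.4) = -3.0600
  SO₂ term: 1.77·2.4^0.52·exp(0.02·52-3.0600) = 0.3702
  Sd branch = 0.102·Sd^0.62·e^(0.033·RH+0.04·T) = 0.7242 μm/a
  r_corr = 0.3702 + 0.7242 = 1.094 μm/a
1.09 μm/a falls in (0, 1.3] for carbon steel → category C1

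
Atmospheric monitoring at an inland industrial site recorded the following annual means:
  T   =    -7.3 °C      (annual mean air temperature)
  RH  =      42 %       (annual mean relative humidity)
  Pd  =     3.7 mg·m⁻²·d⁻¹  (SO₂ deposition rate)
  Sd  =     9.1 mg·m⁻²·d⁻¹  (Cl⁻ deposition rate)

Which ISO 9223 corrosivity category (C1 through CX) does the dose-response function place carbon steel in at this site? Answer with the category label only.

carbon steel: f(T) = +0.150·(T−10) [T≤10 °C] = -2.5950
  SO₂ term: 1.77·3.7^0.52·exp(0.02·42-2.5950) = 0.6043
  Sd branch = 0.102·Sd^0.62·e^(0.033·RH+0.04·T) = 1.198 μm/a
  r_corr = 0.6043 + 1.198 = 1.802 μm/a
1.8 μm/a falls in (1.3, 25] for carbon steel → category C2

C2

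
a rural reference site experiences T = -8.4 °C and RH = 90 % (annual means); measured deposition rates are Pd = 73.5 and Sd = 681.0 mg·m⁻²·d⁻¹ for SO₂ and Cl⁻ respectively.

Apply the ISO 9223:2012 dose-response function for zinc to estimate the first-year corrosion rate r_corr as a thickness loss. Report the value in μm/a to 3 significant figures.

zinc: T≤10 °C ⇒ hinge +0.038·(-8.4−10) = -0.6992
  SO₂ term: 0.0129·73.5^0.44·exp(0.046·90-0.6992) = 2.667
  Cl⁻ term: 0.0175·681.0^0.57·exp(0.008·90+0.085·-8.4) = 0.7253
  r_corr = 2.667 + 0.7253 = 3.393 μm/a

r_corr = 3.39 μm/a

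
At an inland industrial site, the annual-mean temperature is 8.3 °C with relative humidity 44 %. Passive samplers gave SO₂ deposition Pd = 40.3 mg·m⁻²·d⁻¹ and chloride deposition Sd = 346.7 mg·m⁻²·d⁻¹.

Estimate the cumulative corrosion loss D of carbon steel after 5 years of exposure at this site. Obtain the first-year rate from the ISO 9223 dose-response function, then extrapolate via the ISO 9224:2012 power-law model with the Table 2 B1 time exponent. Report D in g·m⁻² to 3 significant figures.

carbon steel: f(T) = +0.150·(T−10) [T≤10 °C] = -0.2550
  sulphur-dioxide contribution → 22.6 μm/a
  chloride contribution → 22.81 μm/a
  ⇒ r_corr(carbon steel) = 45.41 μm/a
ISO 9224: D(t) = r_corr · t^b with b = 0.523 (carbon steel, B1)
  D(5) = 45.41 × 5^0.523 = 45.41 × 2.32 = 105.4 μm
  Mass loss = 105.4 μm × 7.85 g/cm³ = 827.2 g·m⁻²

D(5) = 827 g·m⁻²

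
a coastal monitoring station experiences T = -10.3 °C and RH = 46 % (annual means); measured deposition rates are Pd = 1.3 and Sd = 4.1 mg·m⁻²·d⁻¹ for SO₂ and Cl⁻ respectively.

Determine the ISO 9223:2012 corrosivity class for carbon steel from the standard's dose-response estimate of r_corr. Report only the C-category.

carbon steel: temperature factor f = +0.150·(-20.3) = -3.0450
  sulphur-dioxide contribution → 0.2423 μm/a
  chloride contribution → 0.7394 μm/a
  ⇒ r_corr(carbon steel) = 0.9817 μm/a
Category bounds: 0…1.3 μm/a bracket r_corr ⇒ C1

C1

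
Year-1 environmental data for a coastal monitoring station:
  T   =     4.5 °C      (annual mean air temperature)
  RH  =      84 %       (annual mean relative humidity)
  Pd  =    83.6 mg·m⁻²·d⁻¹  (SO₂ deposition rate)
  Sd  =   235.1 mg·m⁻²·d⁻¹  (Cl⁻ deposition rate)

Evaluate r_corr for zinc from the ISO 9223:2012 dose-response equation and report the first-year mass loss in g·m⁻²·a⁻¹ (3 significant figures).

zinc: f(T) = +0.038·(T−10) [T≤10 °C] = -0.2090
  Pd branch = 0.0129·Pd^0.44·e^(0.046·RH+f) = 3.497 μm/a
  Sd branch = 0.0175·Sd^0.57·e^(0.008·RH+0.085·T) = 1.129 μm/a
  r_corr = 3.497 + 1.129 = 4.626 μm/a
Convert to mass loss: 4.626 μm/a × 7.14 g/cm³ = 33.03 g·m⁻²·a⁻¹

r_corr = 33.0 g·m⁻²·a⁻¹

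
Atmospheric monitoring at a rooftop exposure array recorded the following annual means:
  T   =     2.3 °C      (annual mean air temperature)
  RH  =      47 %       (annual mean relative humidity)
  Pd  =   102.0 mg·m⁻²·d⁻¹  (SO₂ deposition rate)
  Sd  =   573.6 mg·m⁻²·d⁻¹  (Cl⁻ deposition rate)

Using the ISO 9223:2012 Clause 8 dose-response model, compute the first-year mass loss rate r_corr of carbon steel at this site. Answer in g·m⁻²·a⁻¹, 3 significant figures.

carbon steel: T≤10 °C ⇒ hinge +0.150·(2.3−10) = -1.1550
  sulphur-dioxide contribution → 15.82 μm/a
  chloride contribution → 27.07 μm/a
  total first-year rate 42.88 μm/a
Convert to mass loss: 42.88 μm/a × 7.85 g/cm³ = 336.6 g·m⁻²·a⁻¹

r_corr = 337 g·m⁻²·a⁻¹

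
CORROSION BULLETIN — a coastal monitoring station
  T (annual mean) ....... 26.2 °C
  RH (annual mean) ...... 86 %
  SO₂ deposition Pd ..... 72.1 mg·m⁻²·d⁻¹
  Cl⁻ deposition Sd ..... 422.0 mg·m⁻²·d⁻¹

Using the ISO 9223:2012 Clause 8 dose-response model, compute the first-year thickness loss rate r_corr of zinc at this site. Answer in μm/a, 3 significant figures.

zinc: T>10 °C ⇒ hinge -0.071·(26.2−10) = -1.1502
  SO₂ term: 0.0129·72.1^0.44·exp(0.046·86-1.1502) = 1.402
  Sd branch = 0.0175·Sd^0.57·e^(0.008·RH+0.085·T) = 10.13 μm/a
  sum: 1.402 + 10.13 → r_corr = 11.53 μm/a

r_corr = 11.5 μm/a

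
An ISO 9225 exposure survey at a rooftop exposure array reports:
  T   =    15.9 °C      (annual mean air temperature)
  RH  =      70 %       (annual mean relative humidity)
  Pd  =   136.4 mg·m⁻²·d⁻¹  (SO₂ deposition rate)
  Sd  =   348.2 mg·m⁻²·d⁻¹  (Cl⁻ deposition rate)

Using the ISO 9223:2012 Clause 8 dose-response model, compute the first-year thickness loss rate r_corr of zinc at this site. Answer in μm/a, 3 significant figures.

r_corr = 5.17 μm/a

zinc: T>10 °C ⇒ hinge -0.071·(15.9−10) = -0.4189
  sulphur-dioxide contribution → 1.847 μm/a
  chloride contribution → 3.327 μm/a
  ⇒ r_corr(zinc) = 5.174 μm/a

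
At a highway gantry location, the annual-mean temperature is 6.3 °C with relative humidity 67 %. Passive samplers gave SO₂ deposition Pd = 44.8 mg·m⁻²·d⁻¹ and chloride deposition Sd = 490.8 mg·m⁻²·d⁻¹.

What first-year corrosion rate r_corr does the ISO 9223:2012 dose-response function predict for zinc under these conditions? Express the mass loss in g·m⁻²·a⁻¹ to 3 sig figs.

r_corr = 21.8 g·m⁻²·a⁻¹

zinc: T≤10 °C ⇒ hinge +0.038·(6.3−10) = -0.1406
  Pd branch = 0.0129·Pd^0.44·e^(0.046·RH+f) = 1.302 μm/a
  Cl⁻ term: 0.0175·490.8^0.57·exp(0.008·67+0.085·6.3) = 1.747
  sum: 1.302 + 1.747 → r_corr = 3.049 μm/a
Convert to mass loss: 3.049 μm/a × 7.14 g/cm³ = 21.77 g·m⁻²·a⁻¹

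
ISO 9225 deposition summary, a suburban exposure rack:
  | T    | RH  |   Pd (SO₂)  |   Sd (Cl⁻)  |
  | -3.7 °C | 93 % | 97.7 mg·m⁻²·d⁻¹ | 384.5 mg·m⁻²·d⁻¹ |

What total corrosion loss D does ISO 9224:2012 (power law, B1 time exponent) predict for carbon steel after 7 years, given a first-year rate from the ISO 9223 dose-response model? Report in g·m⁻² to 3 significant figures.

carbon steel: f(T) = +0.150·(T−10) [T≤10 °C] = -2.0550
  SO₂ term: 1.77·97.7^0.52·exp(0.02·93-2.0550) = 15.78
  Sd branch = 0.102·Sd^0.62·e^(0.033·RH+0.04·T) = 75.82 μm/a
  sum: 15.78 + 75.82 → r_corr = 91.6 μm/a
ISO 9224: D(t) = r_corr · t^b with b = 0.523 (carbon steel, B1)
  D(7) = 91.6 × 7^0.523 = 91.6 × 2.767 = 253.4 μm
  Mass loss = 253.4 μm × 7.85 g/cm³ = 1990 g·m⁻²

D(7) = 1.99e+03 g·m⁻²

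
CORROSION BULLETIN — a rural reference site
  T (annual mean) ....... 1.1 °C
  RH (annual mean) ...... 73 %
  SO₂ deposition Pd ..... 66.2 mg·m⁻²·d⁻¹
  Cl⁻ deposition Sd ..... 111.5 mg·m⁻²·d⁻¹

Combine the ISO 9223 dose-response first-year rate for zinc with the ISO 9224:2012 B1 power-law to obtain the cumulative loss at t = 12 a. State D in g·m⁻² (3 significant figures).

D(12) = 117 g·m⁻²

zinc: temperature factor f = +0.038·(-8.9) = -0.3382
  SO₂ term: 0.0129·66.2^0.44·exp(0.046·73-0.3382) = 1.672
  Cl⁻ term: 0.0175·111.5^0.57·exp(0.008·73+0.085·1.1) = 0.5061
  sum: 1.672 + 0.5061 → r_corr = 2.178 μm/a
Long-term exponent b (ISO 9224 Table 2, B1) = 0.813
  D(12) = 2.178 × 12^0.813 = 2.178 × 7.54 = 16.42 μm
  Mass loss = 16.42 μm × 7.14 g/cm³ = 117.3 g·m⁻²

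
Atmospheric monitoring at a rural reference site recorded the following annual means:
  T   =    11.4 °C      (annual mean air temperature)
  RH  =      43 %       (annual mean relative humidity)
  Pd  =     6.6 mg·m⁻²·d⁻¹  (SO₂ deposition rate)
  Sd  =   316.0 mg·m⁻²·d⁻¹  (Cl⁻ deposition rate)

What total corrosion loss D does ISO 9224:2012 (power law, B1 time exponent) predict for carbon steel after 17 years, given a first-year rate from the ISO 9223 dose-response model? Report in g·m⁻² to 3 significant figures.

carbon steel: temperature factor f = -0.054·(1.4) = -0.0756
  sulphur-dioxide contribution → 10.35 μm/a
  chloride contribution → 23.59 μm/a
  ⇒ r_corr(carbon steel) = 33.94 μm/a
ISO 9224: D(t) = r_corr · t^b with b = 0.523 (carbon steel, B1)
  D(17) = 33.94 × 17^0.523 = 33.94 × 4.401 = 149.3 μm
  Mass loss = 149.3 μm × 7.85 g/cm³ = 1172 g·m⁻²

D(17) = 1.17e+03 g·m⁻²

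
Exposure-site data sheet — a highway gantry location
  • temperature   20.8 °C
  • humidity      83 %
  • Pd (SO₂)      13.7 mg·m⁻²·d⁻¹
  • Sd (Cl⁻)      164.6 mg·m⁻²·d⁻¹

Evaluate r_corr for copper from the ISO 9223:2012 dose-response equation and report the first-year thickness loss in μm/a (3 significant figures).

r_corr = 2.83 μm/a

copper: f(T) = -0.080·(T−10) [T>10 °C] = -0.8640
  sulphur-dioxide contribution → 0.5907 μm/a
  chloride contribution → 2.236 μm/a
  total first-year rate 2.827 μm/a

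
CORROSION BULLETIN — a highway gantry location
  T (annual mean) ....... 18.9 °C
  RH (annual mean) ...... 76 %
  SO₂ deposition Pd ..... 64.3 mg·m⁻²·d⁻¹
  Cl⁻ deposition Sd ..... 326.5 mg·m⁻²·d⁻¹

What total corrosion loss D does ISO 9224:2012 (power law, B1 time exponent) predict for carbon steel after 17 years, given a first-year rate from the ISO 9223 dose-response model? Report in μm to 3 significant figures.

D(17) = 617 μm

carbon steel: temperature factor f = -0.054·(8.9) = -0.4806
  Pd branch = 1.77·Pd^0.52·e^(0.02·RH+f) = 43.62 μm/a
  Sd branch = 0.102·Sd^0.62·e^(0.033·RH+0.04·T) = 96.55 μm/a
  r_corr = 43.62 + 96.55 = 140.2 μm/a
Long-term exponent b (ISO 9224 Table 2, B1) = 0.523
  D(17) = 140.2 × 17^0.523 = 140.2 × 4.401 = 616.8 μm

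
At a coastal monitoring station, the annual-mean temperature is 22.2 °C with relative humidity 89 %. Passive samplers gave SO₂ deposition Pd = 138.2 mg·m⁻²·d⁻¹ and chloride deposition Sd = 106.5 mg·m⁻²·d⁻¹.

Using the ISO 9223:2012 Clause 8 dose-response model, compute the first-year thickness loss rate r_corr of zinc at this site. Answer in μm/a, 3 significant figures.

r_corr = 6.21 μm/a

zinc: T>10 °C ⇒ hinge -0.071·(22.2−10) = -0.8662
  sulphur-dioxide contribution → 2.846 μm/a
  chloride contribution → 3.368 μm/a
  ⇒ r_corr(zinc) = 6.214 μm/a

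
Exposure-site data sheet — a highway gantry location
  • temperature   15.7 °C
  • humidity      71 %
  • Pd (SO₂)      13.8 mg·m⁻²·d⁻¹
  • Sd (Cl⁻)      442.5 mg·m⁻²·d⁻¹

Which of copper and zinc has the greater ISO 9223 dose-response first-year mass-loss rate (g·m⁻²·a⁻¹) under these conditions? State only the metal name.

copper: temperature factor f = -0.080·(5.7) = -0.4560
  sulphur-dioxide contribution → 0.4384 μm/a
  chloride contribution → 1.477 μm/a
  ⇒ r_corr(copper) = 1.915 μm/a
  mass loss = 1.915 μm/a × 8.96 g/cm³ = 17.16 g·m⁻²·a⁻¹
zinc: f(T) = -0.071·(T−10) [T>10 °C] = -0.4047
  sulphur-dioxide contribution → 0.7158 μm/a
  chloride contribution → 3.78 μm/a
  total first-year rate 4.495 μm/a
  mass loss = 4.495 μm/a × 7.14 g/cm³ = 32.1 g·m⁻²·a⁻¹
Ordering by g·m⁻²·a⁻¹: zinc (32.1) > copper (17.2)

zinc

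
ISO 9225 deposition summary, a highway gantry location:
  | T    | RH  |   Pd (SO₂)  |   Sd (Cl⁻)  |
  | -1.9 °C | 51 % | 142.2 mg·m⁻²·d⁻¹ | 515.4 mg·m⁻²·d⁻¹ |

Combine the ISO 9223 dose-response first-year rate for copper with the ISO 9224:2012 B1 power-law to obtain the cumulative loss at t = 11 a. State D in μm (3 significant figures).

D(11) = 2.00 μm

copper: f(T) = +0.126·(T−10) [T≤10 °C] = -1.4994
  Pd branch = 0.0053·Pd^0.26·e^(0.059·RH+f) = 0.08702 μm/a
  Sd branch = 0.01025·Sd^0.27·e^(0.036·RH+0.049·T) = 0.3162 μm/a
  sum: 0.08702 + 0.3162 → r_corr = 0.4032 μm/a
ISO 9224: D(t) = r_corr · t^b with b = 0.667 (copper, B1)
  D(11) = 0.4032 × 11^0.667 = 0.4032 × 4.95 = 1.996 μm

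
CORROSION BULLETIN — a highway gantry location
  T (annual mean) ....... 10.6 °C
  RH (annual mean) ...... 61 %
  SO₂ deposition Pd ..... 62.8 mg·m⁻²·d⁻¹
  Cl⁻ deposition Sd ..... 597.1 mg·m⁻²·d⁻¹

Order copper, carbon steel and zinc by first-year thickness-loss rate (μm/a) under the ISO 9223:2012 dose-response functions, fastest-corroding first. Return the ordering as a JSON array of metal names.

["carbon steel", "zinc", "copper"]

copper: T>10 °C ⇒ hinge -0.080·(10.6−10) = -0.0480
  SO₂ term: 0.0053·62.8^0.26·exp(0.059·61-0.0480) = 0.5419
  Sd branch = 0.01025·Sd^0.27·e^(0.036·RH+0.049·T) = 0.87 μm/a
  r_corr = 0.5419 + 0.87 = 1.412 μm/a
carbon steel: temperature factor f = -0.054·(0.6) = -0.0324
  SO₂ term: 1.77·62.8^0.52·exp(0.02·61-0.0324) = 49.97
  Sd branch = 0.102·Sd^0.62·e^(0.033·RH+0.04·T) = 61.39 μm/a
  r_corr = 49.97 + 61.39 = 111.4 μm/a
zinc: f(T) = -0.071·(T−10) [T>10 °C] = -0.0426
  SO₂ term: 0.0129·62.8^0.44·exp(0.046·61-0.0426) = 1.264
  Sd branch = 0.0175·Sd^0.57·e^(0.008·RH+0.085·T) = 2.683 μm/a
  r_corr = 1.264 + 2.683 = 3.947 μm/a
Ordering by μm/a: carbon steel (111) > zinc (3.95) > copper (1.41)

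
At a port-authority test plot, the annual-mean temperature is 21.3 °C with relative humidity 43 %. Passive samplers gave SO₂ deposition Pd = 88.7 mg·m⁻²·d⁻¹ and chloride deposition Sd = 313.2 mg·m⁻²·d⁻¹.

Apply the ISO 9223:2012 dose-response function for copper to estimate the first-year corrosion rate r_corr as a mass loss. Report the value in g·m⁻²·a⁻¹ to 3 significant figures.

r_corr = 6.57 g·m⁻²·a⁻¹

copper: f(T) = -0.080·(T−10) [T>10 °C] = -0.9040
  sulphur-dioxide contribution → 0.08708 μm/a
  chloride contribution → 0.6459 μm/a
  total first-year rate 0.733 μm/a
Convert to mass loss: 0.733 μm/a × 8.96 g/cm³ = 6.567 g·m⁻²·a⁻¹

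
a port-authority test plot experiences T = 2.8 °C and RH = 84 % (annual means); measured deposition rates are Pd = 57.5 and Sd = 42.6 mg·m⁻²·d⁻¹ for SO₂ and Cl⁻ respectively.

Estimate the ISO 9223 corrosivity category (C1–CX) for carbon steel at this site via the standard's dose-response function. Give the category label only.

C3

carbon steel: temperature factor f = +0.150·(-7.2) = -1.0800
  sulphur-dioxide contribution → 26.52 μm/a
  chloride contribution → 18.68 μm/a
  ⇒ r_corr(carbon steel) = 45.2 μm/a
ISO 9223 Table 2 (carbon steel): 25 < 45.2 ≤ 50 μm/a ⇒ C3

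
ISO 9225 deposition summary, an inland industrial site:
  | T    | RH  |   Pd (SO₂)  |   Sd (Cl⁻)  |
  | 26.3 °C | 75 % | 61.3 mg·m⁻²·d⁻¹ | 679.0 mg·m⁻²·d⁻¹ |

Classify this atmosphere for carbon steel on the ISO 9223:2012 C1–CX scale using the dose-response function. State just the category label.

CX

carbon steel: temperature factor f = -0.054·(16.3) = -0.8802
  sulphur-dioxide contribution → 27.97 μm/a
  chloride contribution → 197.7 μm/a
  total first-year rate 225.7 μm/a
Category bounds: 200…700 μm/a bracket r_corr ⇒ CX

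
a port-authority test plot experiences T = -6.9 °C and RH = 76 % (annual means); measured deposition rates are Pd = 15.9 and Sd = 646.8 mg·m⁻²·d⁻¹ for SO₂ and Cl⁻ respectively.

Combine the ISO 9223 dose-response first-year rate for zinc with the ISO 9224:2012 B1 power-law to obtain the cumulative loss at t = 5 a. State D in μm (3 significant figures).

zinc: T≤10 °C ⇒ hinge +0.038·(-6.9−10) = -0.6422
  sulphur-dioxide contribution → 0.7561 μm/a
  chloride contribution → 0.7153 μm/a
  ⇒ r_corr(zinc) = 1.471 μm/a
Power-law: D(5) = r_corr · 5^0.813
  D(5) = 1.471 × 5^0.813 = 1.471 × 3.701 = 5.445 μm

D(5) = 5.45 μm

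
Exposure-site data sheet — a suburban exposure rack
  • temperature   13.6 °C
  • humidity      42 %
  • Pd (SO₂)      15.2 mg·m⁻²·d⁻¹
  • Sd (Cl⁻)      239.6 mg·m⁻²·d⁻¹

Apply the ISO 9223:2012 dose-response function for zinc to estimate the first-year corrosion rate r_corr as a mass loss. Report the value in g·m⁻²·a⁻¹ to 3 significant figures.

zinc: temperature factor f = -0.071·(3.6) = -0.2556
  sulphur-dioxide contribution → 0.2284 μm/a
  chloride contribution → 1.767 μm/a
  total first-year rate 1.996 μm/a
Convert to mass loss: 1.996 μm/a × 7.14 g/cm³ = 14.25 g·m⁻²·a⁻¹

r_corr = 14.2 g·m⁻²·a⁻¹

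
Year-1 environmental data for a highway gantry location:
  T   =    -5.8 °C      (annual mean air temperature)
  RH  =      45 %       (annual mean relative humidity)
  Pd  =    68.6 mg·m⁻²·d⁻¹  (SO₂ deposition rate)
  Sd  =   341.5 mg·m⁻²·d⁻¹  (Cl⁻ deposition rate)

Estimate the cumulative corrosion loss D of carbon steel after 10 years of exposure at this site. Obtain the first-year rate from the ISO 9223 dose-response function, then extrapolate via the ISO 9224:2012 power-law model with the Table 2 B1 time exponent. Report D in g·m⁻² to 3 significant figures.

D(10) = 444 g·m⁻²

carbon steel: T≤10 °C ⇒ hinge +0.150·(-5.8−10) = -2.3700
  sulphur-dioxide contribution → 3.668 μm/a
  chloride contribution → 13.29 μm/a
  ⇒ r_corr(carbon steel) = 16.96 μm/a
Power-law: D(10) = r_corr · 10^0.523
  D(10) = 16.96 × 10^0.523 = 16.96 × 3.334 = 56.54 μm
  Mass loss = 56.54 μm × 7.85 g/cm³ = 443.8 g·m⁻²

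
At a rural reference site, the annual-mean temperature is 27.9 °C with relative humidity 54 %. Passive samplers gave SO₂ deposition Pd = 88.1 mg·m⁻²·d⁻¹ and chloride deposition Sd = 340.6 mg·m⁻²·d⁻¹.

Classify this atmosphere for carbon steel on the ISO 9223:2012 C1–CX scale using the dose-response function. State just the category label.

C5

carbon steel: T>10 °C ⇒ hinge -0.054·(27.9−10) = -0.9666
  SO₂ term: 1.77·88.1^0.52·exp(0.02·54-0.9666) = 20.35
  Cl⁻ term: 0.102·340.6^0.62·exp(0.033·54+0.04·27.9) = 68.73
  r_corr = 20.35 + 68.73 = 89.09 μm/a
ISO 9223 Table 2 (carbon steel): 80 < 89.1 ≤ 200 μm/a ⇒ C5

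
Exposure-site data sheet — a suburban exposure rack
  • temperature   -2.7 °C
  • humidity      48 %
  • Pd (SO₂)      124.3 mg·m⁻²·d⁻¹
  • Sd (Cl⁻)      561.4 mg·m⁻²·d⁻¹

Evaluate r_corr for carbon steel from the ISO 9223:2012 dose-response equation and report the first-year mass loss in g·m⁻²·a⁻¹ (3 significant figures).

carbon steel: temperature factor f = +0.150·(-12.7) = -1.9050
  Pd branch = 1.77·Pd^0.52·e^(0.02·RH+f) = 8.447 μm/a
  Sd branch = 0.102·Sd^0.62·e^(0.033·RH+0.04·T) = 22.6 μm/a
  sum: 8.447 + 22.6 → r_corr = 31.05 μm/a
Convert to mass loss: 31.05 μm/a × 7.85 g/cm³ = 243.7 g·m⁻²·a⁻¹

r_corr = 244 g·m⁻²·a⁻¹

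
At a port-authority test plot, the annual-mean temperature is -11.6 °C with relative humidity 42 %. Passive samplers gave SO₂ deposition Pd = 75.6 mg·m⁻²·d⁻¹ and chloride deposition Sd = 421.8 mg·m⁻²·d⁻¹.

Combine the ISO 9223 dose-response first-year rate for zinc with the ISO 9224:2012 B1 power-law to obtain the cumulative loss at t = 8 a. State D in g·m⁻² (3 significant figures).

D(8) = 21.3 g·m⁻²

zinc: temperature factor f = +0.038·(-21.6) = -0.8208
  SO₂ term: 0.0129·75.6^0.44·exp(0.046·42-0.8208) = 0.2629
  Sd branch = 0.0175·Sd^0.57·e^(0.008·RH+0.085·T) = 0.2865 μm/a
  sum: 0.2629 + 0.2865 → r_corr = 0.5493 μm/a
Power-law: D(8) = r_corr · 8^0.813
  D(8) = 0.5493 × 8^0.813 = 0.5493 × 5.423 = 2.979 μm
  Mass loss = 2.979 μm × 7.14 g/cm³ = 21.27 g·m⁻²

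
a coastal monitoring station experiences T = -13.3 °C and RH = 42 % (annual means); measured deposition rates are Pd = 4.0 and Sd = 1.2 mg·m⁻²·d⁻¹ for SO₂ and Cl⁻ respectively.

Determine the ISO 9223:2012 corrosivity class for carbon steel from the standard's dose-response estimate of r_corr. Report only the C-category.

C1

carbon steel: T≤10 °C ⇒ hinge +0.150·(-13.3−10) = -3.4950
  SO₂ term: 1.77·4.0^0.52·exp(0.02·42-3.4950) = 0.2559
  Sd branch = 0.102·Sd^0.62·e^(0.033·RH+0.04·T) = 0.2683 μm/a
  r_corr = 0.2559 + 0.2683 = 0.5241 μm/a
Category bounds: 0…1.3 μm/a bracket r_corr ⇒ C1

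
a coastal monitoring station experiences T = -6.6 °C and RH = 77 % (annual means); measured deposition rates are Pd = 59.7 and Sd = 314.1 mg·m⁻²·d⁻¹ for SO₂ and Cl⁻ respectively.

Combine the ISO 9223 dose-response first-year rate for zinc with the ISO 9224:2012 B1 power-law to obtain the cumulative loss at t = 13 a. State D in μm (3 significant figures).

zinc: f(T) = +0.038·(T−10) [T≤10 °C] = -0.6308
  Pd branch = 0.0129·Pd^0.44·e^(0.046·RH+f) = 1.433 μm/a
  Sd branch = 0.0175·Sd^0.57·e^(0.008·RH+0.085·T) = 0.4901 μm/a
  r_corr = 1.433 + 0.4901 = 1.923 μm/a
ISO 9224: D(t) = r_corr · t^b with b = 0.813 (zinc, B1)
  D(13) = 1.923 × 13^0.813 = 1.923 × 8.047 = 15.48 μm

D(13) = 15.5 μm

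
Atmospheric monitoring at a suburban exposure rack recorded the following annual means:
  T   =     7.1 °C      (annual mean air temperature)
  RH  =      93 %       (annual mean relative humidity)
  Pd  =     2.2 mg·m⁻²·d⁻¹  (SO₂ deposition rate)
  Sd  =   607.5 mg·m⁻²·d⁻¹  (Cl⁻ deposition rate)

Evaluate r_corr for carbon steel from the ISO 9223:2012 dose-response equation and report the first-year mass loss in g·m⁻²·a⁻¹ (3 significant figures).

r_corr = 1.30e+03 g·m⁻²·a⁻¹

carbon steel: f(T) = +0.150·(T−10) [T≤10 °C] = -0.4350
  sulphur-dioxide contribution → 11.09 μm/a
  chloride contribution → 155.1 μm/a
  total first-year rate 166.2 μm/a
Convert to mass loss: 166.2 μm/a × 7.85 g/cm³ = 1305 g·m⁻²·a⁻¹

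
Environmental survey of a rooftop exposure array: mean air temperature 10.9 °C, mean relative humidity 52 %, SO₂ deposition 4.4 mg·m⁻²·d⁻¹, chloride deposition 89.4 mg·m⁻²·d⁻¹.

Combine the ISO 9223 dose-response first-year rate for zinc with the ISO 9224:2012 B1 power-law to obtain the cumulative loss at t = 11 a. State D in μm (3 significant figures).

D(11) = 7.88 μm

zinc: temperature factor f = -0.071·(0.9) = -0.0639
  SO₂ term: 0.0129·4.4^0.44·exp(0.046·52-0.0639) = 0.254
  Sd branch = 0.0175·Sd^0.57·e^(0.008·RH+0.085·T) = 0.8676 μm/a
  sum: 0.254 + 0.8676 → r_corr = 1.122 μm/a
Power-law: D(11) = r_corr · 11^0.813
  D(11) = 1.122 × 11^0.813 = 1.122 × 7.025 = 7.879 μm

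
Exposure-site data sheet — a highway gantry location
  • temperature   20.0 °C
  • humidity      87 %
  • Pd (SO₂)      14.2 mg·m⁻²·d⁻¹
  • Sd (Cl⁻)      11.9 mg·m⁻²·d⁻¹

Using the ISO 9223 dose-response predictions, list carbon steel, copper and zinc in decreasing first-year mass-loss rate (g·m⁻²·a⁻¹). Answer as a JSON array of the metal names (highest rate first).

carbon steel: T>10 °C ⇒ hinge -0.054·(20.0−10) = -0.5400
  sulphur-dioxide contribution → 23.35 μm/a
  chloride contribution → 18.61 μm/a
  ⇒ r_corr(carbon steel) = 41.96 μm/a
  mass loss = 41.96 μm/a × 7.85 g/cm³ = 329.4 g·m⁻²·a⁻¹
copper: T>10 °C ⇒ hinge -0.080·(20.0−10) = -0.8000
  sulphur-dioxide contribution → 0.8048 μm/a
  chloride contribution → 1.222 μm/a
  total first-year rate 2.026 μm/a
  mass loss = 2.026 μm/a × 8.96 g/cm³ = 18.16 g·m⁻²·a⁻¹
zinc: T>10 °C ⇒ hinge -0.071·(20.0−10) = -0.7100
  sulphur-dioxide contribution → 1.115 μm/a
  chloride contribution → 0.7883 μm/a
  ⇒ r_corr(zinc) = 1.903 μm/a
  mass loss = 1.903 μm/a × 7.14 g/cm³ = 13.59 g·m⁻²·a⁻¹
Ordering by g·m⁻²·a⁻¹: carbon steel (329) > copper (18.2) > zinc (13.6)

["carbon steel", "copper", "zinc"]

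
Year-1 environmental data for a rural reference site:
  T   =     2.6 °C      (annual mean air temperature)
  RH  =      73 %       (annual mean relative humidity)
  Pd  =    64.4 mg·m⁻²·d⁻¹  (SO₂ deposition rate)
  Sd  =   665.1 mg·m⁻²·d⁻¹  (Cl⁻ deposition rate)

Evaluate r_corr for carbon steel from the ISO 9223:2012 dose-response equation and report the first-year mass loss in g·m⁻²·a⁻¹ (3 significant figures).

r_corr = 728 g·m⁻²·a⁻¹

carbon steel: f(T) = +0.150·(T−10) [T≤10 °C] = -1.1100
  sulphur-dioxide contribution → 21.91 μm/a
  chloride contribution → 70.82 μm/a
  ⇒ r_corr(carbon steel) = 92.73 μm/a
Convert to mass loss: 92.73 μm/a × 7.85 g/cm³ = 727.9 g·m⁻²·a⁻¹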